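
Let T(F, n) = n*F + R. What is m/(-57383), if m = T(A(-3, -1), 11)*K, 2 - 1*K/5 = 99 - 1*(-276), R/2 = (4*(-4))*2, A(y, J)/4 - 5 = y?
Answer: 44760/57383 ≈ 0.78002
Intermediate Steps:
A(y, J) = 20 + 4*y
R = -64 (R = 2*((4*(-4))*2) = 2*(-16*2) = 2*(-32) = -64)
T(F, n) = -64 + F*n (T(F, n) = n*F - 64 = F*n - 64 = -64 + F*n)
K = -1865 (K = 10 - 5*(99 - 1*(-276)) = 10 - 5*(99 + 276) = 10 - 5*375 = 10 - 1875 = -1865)
m = -44760 (m = (-64 + (20 + 4*(-3))*11)*(-1865) = (-64 + (20 - 12)*11)*(-1865) = (-64 + 8*11)*(-1865) = (-64 + 88)*(-1865) = 24*(-1865) = -44760)
m/(-57383) = -44760/(-57383) = -44760*(-1/57383) = 44760/57383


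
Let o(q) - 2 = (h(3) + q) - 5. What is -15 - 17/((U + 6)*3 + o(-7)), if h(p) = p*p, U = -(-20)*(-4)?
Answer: -3328/223 ≈ -14.924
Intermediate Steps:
U = -80 (U = -4*20 = -80)
h(p) = p**2
o(q) = 6 + q (o(q) = 2 + ((3**2 + q) - 5) = 2 + ((9 + q) - 5) = 2 + (4 + q) = 6 + q)
-15 - 17/((U + 6)*3 + o(-7)) = -15 - 17/((-80 + 6)*3 + (6 - 7)) = -15 - 17/(-74*3 - 1) = -15 - 17/(-222 - 1) = -15 - 17/(-223) = -15 - 17*(-1/223) = -15 + 17/223 = -3328/223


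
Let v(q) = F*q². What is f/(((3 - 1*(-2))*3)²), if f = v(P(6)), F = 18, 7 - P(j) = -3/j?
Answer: 9/2 ≈ 4.5000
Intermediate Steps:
P(j) = 7 + 3/j (P(j) = 7 - (-3)/j = 7 + 3/j)
v(q) = 18*q²
f = 2025/2 (f = 18*(7 + 3/6)² = 18*(7 + 3*(⅙))² = 18*(7 + ½)² = 18*(15/2)² = 18*(225/4) = 2025/2 ≈ 1012.5)
f/(((3 - 1*(-2))*3)²) = 2025/(2*(((3 - 1*(-2))*3)²)) = 2025/(2*(((3 + 2)*3)²)) = 2025/(2*((5*3)²)) = 2025/(2*(15²)) = (2025/2)/225 = (2025/2)*(1/225) = 9/2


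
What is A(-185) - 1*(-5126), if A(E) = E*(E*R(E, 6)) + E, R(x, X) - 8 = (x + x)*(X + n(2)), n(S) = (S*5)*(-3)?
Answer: 304196741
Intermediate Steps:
n(S) = -15*S (n(S) = (5*S)*(-3) = -15*S)
R(x, X) = 8 + 2*x*(-30 + X) (R(x, X) = 8 + (x + x)*(X - 15*2) = 8 + (2*x)*(X - 30) = 8 + (2*x)*(-30 + X) = 8 + 2*x*(-30 + X))
A(E) = E + E²*(8 - 48*E) (A(E) = E*(E*(8 - 60*E + 2*6*E)) + E = E*(E*(8 - 60*E + 12*E)) + E = E*(E*(8 - 48*E)) + E = E²*(8 - 48*E) + E = E + E²*(8 - 48*E))
A(-185) - 1*(-5126) = -185*(1 - 48*(-185)² + 8*(-185)) - 1*(-5126) = -185*(1 - 48*34225 - 1480) + 5126 = -185*(1 - 1642800 - 1480) + 5126 = -185*(-1644279) + 5126 = 304191615 + 5126 = 304196741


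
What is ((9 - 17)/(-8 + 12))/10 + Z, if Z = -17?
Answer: -86/5 ≈ -17.200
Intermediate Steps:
((9 - 17)/(-8 + 12))/10 + Z = ((9 - 17)/(-8 + 12))/10 - 17 = (-8/4)/10 - 17 = (-8*¼)/10 - 17 = (⅒)*(-2) - 17 = -⅕ - 17 = -86/5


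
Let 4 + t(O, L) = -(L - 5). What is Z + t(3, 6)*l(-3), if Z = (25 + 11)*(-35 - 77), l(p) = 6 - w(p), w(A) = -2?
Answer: -4072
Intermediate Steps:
t(O, L) = 1 - L (t(O, L) = -4 - (L - 5) = -4 - (-5 + L) = -4 + (5 - L) = 1 - L)
l(p) = 8 (l(p) = 6 - 1*(-2) = 6 + 2 = 8)
Z = -4032 (Z = 36*(-112) = -4032)
Z + t(3, 6)*l(-3) = -4032 + (1 - 1*6)*8 = -4032 + (1 - 6)*8 = -4032 - 5*8 = -4032 - 40 = -4072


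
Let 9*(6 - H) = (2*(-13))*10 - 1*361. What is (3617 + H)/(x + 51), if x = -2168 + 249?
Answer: -923/467 ≈ -1.9764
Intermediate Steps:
x = -1919
H = 75 (H = 6 - ((2*(-13))*10 - 1*361)/9 = 6 - (-26*10 - 361)/9 = 6 - (-260 - 361)/9 = 6 - ⅑*(-621) = 6 + 69 = 75)
(3617 + H)/(x + 51) = (3617 + 75)/(-1919 + 51) = 3692/(-1868) = 3692*(-1/1868) = -923/467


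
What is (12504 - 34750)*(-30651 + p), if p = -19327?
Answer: 1111810588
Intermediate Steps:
(12504 - 34750)*(-30651 + p) = (12504 - 34750)*(-30651 - 19327) = -22246*(-49978) = 1111810588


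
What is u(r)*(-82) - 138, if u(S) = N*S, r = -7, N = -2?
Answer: -1286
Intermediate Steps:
u(S) = -2*S
u(r)*(-82) - 138 = -2*(-7)*(-82) - 138 = 14*(-82) - 138 = -1148 - 138 = -1286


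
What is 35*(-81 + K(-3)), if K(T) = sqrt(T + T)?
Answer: -2835 + 35*I*sqrt(6) ≈ -2835.0 + 85.732*I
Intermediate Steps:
K(T) = sqrt(2)*sqrt(T) (K(T) = sqrt(2*T) = sqrt(2)*sqrt(T))
35*(-81 + K(-3)) = 35*(-81 + sqrt(2)*sqrt(-3)) = 35*(-81 + sqrt(2)*(I*sqrt(3))) = 35*(-81 + I*sqrt(6)) = -2835 + 35*I*sqrt(6)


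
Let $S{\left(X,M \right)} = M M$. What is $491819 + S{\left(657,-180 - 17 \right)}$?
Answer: $530628$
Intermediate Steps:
$S{\left(X,M \right)} = M^{2}$
$491819 + S{\left(657,-180 - 17 \right)} = 491819 + \left(-180 - 17\right)^{2} = 491819 + \left(-197\right)^{2} = 491819 + 38809 = 530628$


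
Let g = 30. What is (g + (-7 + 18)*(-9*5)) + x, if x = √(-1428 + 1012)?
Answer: -465 + 4*I*√26 ≈ -465.0 + 20.396*I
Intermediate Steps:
x = 4*I*√26 (x = √(-416) = 4*I*√26 ≈ 20.396*I)
(g + (-7 + 18)*(-9*5)) + x = (30 + (-7 + 18)*(-9*5)) + 4*I*√26 = (30 + 11*(-45)) + 4*I*√26 = (30 - 495) + 4*I*√26 = -465 + 4*I*√26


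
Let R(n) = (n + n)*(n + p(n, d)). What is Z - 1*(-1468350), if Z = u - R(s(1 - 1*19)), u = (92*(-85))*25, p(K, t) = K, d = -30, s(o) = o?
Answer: 1271554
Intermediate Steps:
R(n) = 4*n² (R(n) = (n + n)*(n + n) = (2*n)*(2*n) = 4*n²)
u = -195500 (u = -7820*25 = -195500)
Z = -196796 (Z = -195500 - 4*(1 - 1*19)² = -195500 - 4*(1 - 19)² = -195500 - 4*(-18)² = -195500 - 4*324 = -195500 - 1*1296 = -195500 - 1296 = -196796)
Z - 1*(-1468350) = -196796 - 1*(-1468350) = -196796 + 1468350 = 1271554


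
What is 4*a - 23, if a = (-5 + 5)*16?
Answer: -23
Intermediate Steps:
a = 0 (a = 0*16 = 0)
4*a - 23 = 4*0 - 23 = 0 - 23 = -23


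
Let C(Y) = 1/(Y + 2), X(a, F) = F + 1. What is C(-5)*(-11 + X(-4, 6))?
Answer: 4/3 ≈ 1.3333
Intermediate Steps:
X(a, F) = 1 + F
C(Y) = 1/(2 + Y)
C(-5)*(-11 + X(-4, 6)) = (-11 + (1 + 6))/(2 - 5) = (-11 + 7)/(-3) = -⅓*(-4) = 4/3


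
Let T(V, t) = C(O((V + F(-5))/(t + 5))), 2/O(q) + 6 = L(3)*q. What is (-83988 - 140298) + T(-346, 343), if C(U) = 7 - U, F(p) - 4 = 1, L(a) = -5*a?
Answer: -226297743/1009 ≈ -2.2428e+5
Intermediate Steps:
F(p) = 5 (F(p) = 4 + 1 = 5)
O(q) = 2/(-6 - 15*q) (O(q) = 2/(-6 + (-5*3)*q) = 2/(-6 - 15*q))
T(V, t) = 7 + 2/(6 + 15*(5 + V)/(5 + t)) (T(V, t) = 7 - (-2)/(6 + 15*((V + 5)/(t + 5))) = 7 - (-2)/(6 + 15*((5 + V)/(5 + t))) = 7 - (-2)/(6 + 15*(5 + V)/(5 + t)) = 7 + 2/(6 + 15*(5 + V)/(5 + t)))
(-83988 - 140298) + T(-346, 343) = (-83988 - 140298) + (745 + 44*343 + 105*(-346))/(3*(35 + 2*343 + 5*(-346))) = -224286 + (745 + 15092 - 36330)/(3*(35 + 686 - 1730)) = -224286 + (⅓)*(-20493)/(-1009) = -224286 + (⅓)*(-1/1009)*(-20493) = -224286 + 6831/1009 = -226297743/1009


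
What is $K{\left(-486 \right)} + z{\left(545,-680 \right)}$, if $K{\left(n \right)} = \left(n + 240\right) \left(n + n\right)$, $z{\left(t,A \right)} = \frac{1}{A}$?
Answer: $\frac{162596159}{680} \approx 2.3911 \cdot 10^{5}$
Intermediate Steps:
$K{\left(n \right)} = 2 n \left(240 + n\right)$ ($K{\left(n \right)} = \left(240 + n\right) 2 n = 2 n \left(240 + n\right)$)
$K{\left(-486 \right)} + z{\left(545,-680 \right)} = 2 \left(-486\right) \left(240 - 486\right) + \frac{1}{-680} = 2 \left(-486\right) \left(-246\right) - \frac{1}{680} = 239112 - \frac{1}{680} = \frac{162596159}{680}$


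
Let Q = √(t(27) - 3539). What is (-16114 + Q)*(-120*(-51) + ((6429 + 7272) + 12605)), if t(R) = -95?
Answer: -522512564 + 32426*I*√3634 ≈ -5.2251e+8 + 1.9547e+6*I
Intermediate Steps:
Q = I*√3634 (Q = √(-95 - 3539) = √(-3634) = I*√3634 ≈ 60.283*I)
(-16114 + Q)*(-120*(-51) + ((6429 + 7272) + 12605)) = (-16114 + I*√3634)*(-120*(-51) + ((6429 + 7272) + 12605)) = (-16114 + I*√3634)*(6120 + (13701 + 12605)) = (-16114 + I*√3634)*(6120 + 26306) = (-16114 + I*√3634)*32426 = -522512564 + 32426*I*√3634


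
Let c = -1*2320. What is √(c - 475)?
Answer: I*√2795 ≈ 52.868*I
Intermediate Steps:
c = -2320
√(c - 475) = √(-2320 - 475) = √(-2795) = I*√2795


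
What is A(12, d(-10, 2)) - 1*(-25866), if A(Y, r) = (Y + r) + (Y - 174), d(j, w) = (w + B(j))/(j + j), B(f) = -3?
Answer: 514321/20 ≈ 25716.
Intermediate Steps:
d(j, w) = (-3 + w)/(2*j) (d(j, w) = (w - 3)/(j + j) = (-3 + w)/((2*j)) = (-3 + w)*(1/(2*j)) = (-3 + w)/(2*j))
A(Y, r) = -174 + r + 2*Y (A(Y, r) = (Y + r) + (-174 + Y) = -174 + r + 2*Y)
A(12, d(-10, 2)) - 1*(-25866) = (-174 + (½)*(-3 + 2)/(-10) + 2*12) - 1*(-25866) = (-174 + (½)*(-⅒)*(-1) + 24) + 25866 = (-174 + 1/20 + 24) + 25866 = -2999/20 + 25866 = 514321/20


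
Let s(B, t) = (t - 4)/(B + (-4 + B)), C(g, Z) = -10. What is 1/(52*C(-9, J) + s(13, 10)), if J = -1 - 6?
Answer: -11/5717 ≈ -0.0019241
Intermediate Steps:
J = -7
s(B, t) = (-4 + t)/(-4 + 2*B)
1/(52*C(-9, J) + s(13, 10)) = 1/(52*(-10) + (-4 + 10)/(2*(-2 + 13))) = 1/(-520 + (½)*6/11) = 1/(-520 + (½)*(1/11)*6) = 1/(-520 + 3/11) = 1/(-5717/11) = -11/5717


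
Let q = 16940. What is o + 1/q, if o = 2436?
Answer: 41265841/16940 ≈ 2436.0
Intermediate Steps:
o + 1/q = 2436 + 1/16940 = 41265841/16940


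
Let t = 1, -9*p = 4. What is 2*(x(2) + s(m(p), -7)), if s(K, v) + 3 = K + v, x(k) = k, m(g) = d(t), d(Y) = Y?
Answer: -14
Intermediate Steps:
p = -4/9 (p = -⅑*4 = -4/9 ≈ -0.44444)
m(g) = 1
s(K, v) = -3 + K + v (s(K, v) = -3 + (K + v) = -3 + K + v)
2*(x(2) + s(m(p), -7)) = 2*(2 + (-3 + 1 - 7)) = 2*(2 - 9) = 2*(-7) = -14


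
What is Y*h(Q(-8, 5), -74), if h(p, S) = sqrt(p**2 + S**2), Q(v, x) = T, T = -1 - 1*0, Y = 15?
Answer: 15*sqrt(5477) ≈ 1110.1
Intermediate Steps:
T = -1 (T = -1 + 0 = -1)
Q(v, x) = -1
h(p, S) = sqrt(S**2 + p**2)
Y*h(Q(-8, 5), -74) = 15*sqrt((-74)**2 + (-1)**2) = 15*sqrt(5476 + 1) = 15*sqrt(5477)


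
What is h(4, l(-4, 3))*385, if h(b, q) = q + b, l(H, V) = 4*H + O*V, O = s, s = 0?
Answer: -4620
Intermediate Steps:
O = 0
l(H, V) = 4*H (l(H, V) = 4*H + 0*V = 4*H + 0 = 4*H)
h(b, q) = b + q
h(4, l(-4, 3))*385 = (4 + 4*(-4))*385 = (4 - 16)*385 = -12*385 = -4620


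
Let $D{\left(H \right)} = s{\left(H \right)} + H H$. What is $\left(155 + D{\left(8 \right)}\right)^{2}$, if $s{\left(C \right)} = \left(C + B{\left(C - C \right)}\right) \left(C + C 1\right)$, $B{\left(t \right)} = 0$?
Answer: $120409$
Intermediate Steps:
$s{\left(C \right)} = 2 C^{2}$ ($s{\left(C \right)} = \left(C + 0\right) \left(C + C 1\right) = C \left(C + C\right) = C 2 C = 2 C^{2}$)
$D{\left(H \right)} = 3 H^{2}$ ($D{\left(H \right)} = 2 H^{2} + H H = 2 H^{2} + H^{2} = 3 H^{2}$)
$\left(155 + D{\left(8 \right)}\right)^{2} = \left(155 + 3 \cdot 8^{2}\right)^{2} = \left(155 + 3 \cdot 64\right)^{2} = \left(155 + 192\right)^{2} = 347^{2} = 120409$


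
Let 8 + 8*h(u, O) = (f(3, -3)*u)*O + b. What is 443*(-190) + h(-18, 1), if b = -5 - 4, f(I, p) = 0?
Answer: -673377/8 ≈ -84172.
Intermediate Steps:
b = -9
h(u, O) = -17/8 (h(u, O) = -1 + ((0*u)*O - 9)/8 = -1 + (0*O - 9)/8 = -1 + (0 - 9)/8 = -1 + (⅛)*(-9) = -1 - 9/8 = -17/8)
443*(-190) + h(-18, 1) = 443*(-190) - 17/8 = -84170 - 17/8 = -673377/8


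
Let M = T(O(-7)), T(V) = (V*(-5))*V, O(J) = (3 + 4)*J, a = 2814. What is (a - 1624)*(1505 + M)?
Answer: -12495000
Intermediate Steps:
O(J) = 7*J
T(V) = -5*V**2 (T(V) = (-5*V)*V = -5*V**2)
M = -12005 (M = -5*(7*(-7))**2 = -5*(-49)**2 = -5*2401 = -12005)
(a - 1624)*(1505 + M) = (2814 - 1624)*(1505 - 12005) = 1190*(-10500) = -12495000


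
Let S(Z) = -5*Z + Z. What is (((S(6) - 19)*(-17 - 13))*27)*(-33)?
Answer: -1149390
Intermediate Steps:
S(Z) = -4*Z
(((S(6) - 19)*(-17 - 13))*27)*(-33) = (((-4*6 - 19)*(-17 - 13))*27)*(-33) = (((-24 - 19)*(-30))*27)*(-33) = (-43*(-30)*27)*(-33) = (1290*27)*(-33) = 34830*(-33) = -1149390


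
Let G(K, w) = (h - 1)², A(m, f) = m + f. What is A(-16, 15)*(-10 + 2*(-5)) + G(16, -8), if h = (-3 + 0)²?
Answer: 84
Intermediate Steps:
h = 9 (h = (-3)² = 9)
A(m, f) = f + m
G(K, w) = 64 (G(K, w) = (9 - 1)² = 8² = 64)
A(-16, 15)*(-10 + 2*(-5)) + G(16, -8) = (15 - 16)*(-10 + 2*(-5)) + 64 = -(-10 - 10) + 64 = -1*(-20) + 64 = 20 + 64 = 84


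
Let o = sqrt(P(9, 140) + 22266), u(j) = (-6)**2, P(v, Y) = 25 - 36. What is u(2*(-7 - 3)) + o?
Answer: 36 + sqrt(22255) ≈ 185.18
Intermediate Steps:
P(v, Y) = -11
u(j) = 36
o = sqrt(22255) (o = sqrt(-11 + 22266) = sqrt(22255) ≈ 149.18)
u(2*(-7 - 3)) + o = 36 + sqrt(22255)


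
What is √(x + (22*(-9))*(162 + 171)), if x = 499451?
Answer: √433517 ≈ 658.42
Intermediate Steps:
√(x + (22*(-9))*(162 + 171)) = √(499451 + (22*(-9))*(162 + 171)) = √(499451 - 198*333) = √(499451 - 65934) = √433517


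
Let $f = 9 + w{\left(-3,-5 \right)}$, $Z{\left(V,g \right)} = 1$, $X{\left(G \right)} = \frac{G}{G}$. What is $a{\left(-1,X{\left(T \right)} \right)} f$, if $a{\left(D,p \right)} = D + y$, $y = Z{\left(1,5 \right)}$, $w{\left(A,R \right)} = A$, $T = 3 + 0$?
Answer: $0$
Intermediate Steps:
$T = 3$
$X{\left(G \right)} = 1$
$y = 1$
$f = 6$ ($f = 9 - 3 = 6$)
$a{\left(D,p \right)} = 1 + D$ ($a{\left(D,p \right)} = D + 1 = 1 + D$)
$a{\left(-1,X{\left(T \right)} \right)} f = \left(1 - 1\right) 6 = 0 \cdot 6 = 0$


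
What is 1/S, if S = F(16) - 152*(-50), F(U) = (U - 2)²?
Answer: 1/7796 ≈ 0.00012827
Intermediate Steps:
F(U) = (-2 + U)²
S = 7796 (S = (-2 + 16)² - 152*(-50) = 14² + 7600 = 196 + 7600 = 7796)
1/S = 1/7796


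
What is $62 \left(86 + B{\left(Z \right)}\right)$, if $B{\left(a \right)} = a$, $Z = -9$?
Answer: $4774$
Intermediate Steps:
$62 \left(86 + B{\left(Z \right)}\right) = 62 \left(86 - 9\right) = 62 \cdot 77 = 4774$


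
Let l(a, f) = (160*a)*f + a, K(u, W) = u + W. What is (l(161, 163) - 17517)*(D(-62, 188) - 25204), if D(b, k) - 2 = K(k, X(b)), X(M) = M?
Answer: -104855895824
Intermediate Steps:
K(u, W) = W + u
D(b, k) = 2 + b + k (D(b, k) = 2 + (b + k) = 2 + b + k)
l(a, f) = a + 160*a*f (l(a, f) = 160*a*f + a = a + 160*a*f)
(l(161, 163) - 17517)*(D(-62, 188) - 25204) = (161*(1 + 160*163) - 17517)*((2 - 62 + 188) - 25204) = (161*(1 + 26080) - 17517)*(128 - 25204) = (161*26081 - 17517)*(-25076) = (4199041 - 17517)*(-25076) = 4181524*(-25076) = -104855895824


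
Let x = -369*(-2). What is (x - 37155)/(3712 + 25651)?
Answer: -36417/29363 ≈ -1.2402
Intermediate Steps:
x = 738
(x - 37155)/(3712 + 25651) = (738 - 37155)/(3712 + 25651) = -36417/29363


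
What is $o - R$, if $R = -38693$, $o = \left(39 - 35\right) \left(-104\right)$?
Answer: $38277$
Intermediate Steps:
$o = -416$ ($o = 4 \left(-104\right) = -416$)
$o - R = -416 - -38693 = -416 + 38693 = 38277$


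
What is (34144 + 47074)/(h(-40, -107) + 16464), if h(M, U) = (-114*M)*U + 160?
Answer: -40609/235648 ≈ -0.17233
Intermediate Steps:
h(M, U) = 160 - 114*M*U (h(M, U) = -114*M*U + 160 = 160 - 114*M*U)
(34144 + 47074)/(h(-40, -107) + 16464) = (34144 + 47074)/((160 - 114*(-40)*(-107)) + 16464) = 81218/((160 - 487920) + 16464) = 81218/(-487760 + 16464) = 81218/(-471296) = 81218*(-1/471296) = -40609/235648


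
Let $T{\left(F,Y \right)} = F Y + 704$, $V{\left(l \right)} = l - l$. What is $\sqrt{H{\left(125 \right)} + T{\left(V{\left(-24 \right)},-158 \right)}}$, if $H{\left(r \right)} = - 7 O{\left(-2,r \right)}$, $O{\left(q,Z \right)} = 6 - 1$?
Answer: $\sqrt{669} \approx 25.865$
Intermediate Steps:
$V{\left(l \right)} = 0$
$O{\left(q,Z \right)} = 5$ ($O{\left(q,Z \right)} = 6 - 1 = 5$)
$T{\left(F,Y \right)} = 704 + F Y$
$H{\left(r \right)} = -35$ ($H{\left(r \right)} = \left(-7\right) 5 = -35$)
$\sqrt{H{\left(125 \right)} + T{\left(V{\left(-24 \right)},-158 \right)}} = \sqrt{-35 + \left(704 + 0 \left(-158\right)\right)} = \sqrt{-35 + \left(704 + 0\right)} = \sqrt{-35 + 704} = \sqrt{669}$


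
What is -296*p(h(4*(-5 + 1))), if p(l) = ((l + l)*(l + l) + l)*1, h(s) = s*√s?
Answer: 4849664 + 18944*I ≈ 4.8497e+6 + 18944.0*I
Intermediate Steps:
h(s) = s^(3/2)
p(l) = l + 4*l² (p(l) = ((2*l)*(2*l) + l)*1 = (4*l² + l)*1 = (l + 4*l²)*1 = l + 4*l²)
-296*p(h(4*(-5 + 1))) = -296*(4*(-5 + 1))^(3/2)*(1 + 4*(4*(-5 + 1))^(3/2)) = -296*(4*(-4))^(3/2)*(1 + 4*(4*(-4))^(3/2)) = -296*(-16)^(3/2)*(1 + 4*(-16)^(3/2)) = -296*(-64*I)*(1 + 4*(-64*I)) = -296*(-64*I)*(1 - 256*I) = -(-18944)*I*(1 - 256*I) = 18944*I*(1 - 256*I)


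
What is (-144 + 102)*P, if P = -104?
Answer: 4368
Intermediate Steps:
(-144 + 102)*P = (-144 + 102)*(-104) = -42*(-104) = 4368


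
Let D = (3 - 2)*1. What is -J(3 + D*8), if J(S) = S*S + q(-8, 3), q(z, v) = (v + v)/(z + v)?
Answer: -599/5 ≈ -119.80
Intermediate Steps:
D = 1 (D = 1*1 = 1)
q(z, v) = 2*v/(v + z) (q(z, v) = (2*v)/(v + z) = 2*v/(v + z))
J(S) = -6/5 + S² (J(S) = S*S + 2*3/(3 - 8) = S² + 2*3/(-5) = S² + 2*3*(-⅕) = S² - 6/5 = -6/5 + S²)
-J(3 + D*8) = -(-6/5 + (3 + 1*8)²) = -(-6/5 + (3 + 8)²) = -(-6/5 + 11²) = -(-6/5 + 121) = -1*599/5 = -599/5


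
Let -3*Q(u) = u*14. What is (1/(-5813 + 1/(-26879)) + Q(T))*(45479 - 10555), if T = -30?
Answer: 190987490928971/39061907 ≈ 4.8894e+6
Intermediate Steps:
Q(u) = -14*u/3 (Q(u) = -u*14/3 = -14*u/3)
(1/(-5813 + 1/(-26879)) + Q(T))*(45479 - 10555) = (1/(-5813 + 1/(-26879)) - 14/3*(-30))*(45479 - 10555) = (1/(-5813 - 1/26879) + 140)*34924 = (1/(-156247628/26879) + 140)*34924 = (-26879/156247628 + 140)*34924 = (21874641041/156247628)*34924 = 190987490928971/39061907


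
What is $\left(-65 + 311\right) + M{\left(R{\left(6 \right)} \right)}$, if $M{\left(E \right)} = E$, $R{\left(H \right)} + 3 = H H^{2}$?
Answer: $459$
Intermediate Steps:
$R{\left(H \right)} = -3 + H^{3}$ ($R{\left(H \right)} = -3 + H H^{2} = -3 + H^{3}$)
$\left(-65 + 311\right) + M{\left(R{\left(6 \right)} \right)} = \left(-65 + 311\right) - \left(3 - 6^{3}\right) = 246 + \left(-3 + 216\right) = 246 + 213 = 459$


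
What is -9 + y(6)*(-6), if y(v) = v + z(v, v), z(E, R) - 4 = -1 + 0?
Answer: -63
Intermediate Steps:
z(E, R) = 3 (z(E, R) = 4 + (-1 + 0) = 4 - 1 = 3)
y(v) = 3 + v (y(v) = v + 3 = 3 + v)
-9 + y(6)*(-6) = -9 + (3 + 6)*(-6) = -9 + 9*(-6) = -9 - 54 = -63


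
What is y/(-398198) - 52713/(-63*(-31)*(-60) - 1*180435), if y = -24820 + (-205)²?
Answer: 5289915033/39503232590 ≈ 0.13391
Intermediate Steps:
y = 17205 (y = -24820 + 42025 = 17205)
y/(-398198) - 52713/(-63*(-31)*(-60) - 1*180435) = 17205/(-398198) - 52713/(-63*(-31)*(-60) - 1*180435) = 17205*(-1/398198) - 52713/(1953*(-60) - 180435) = -17205/398198 - 52713/(-117180 - 180435) = -17205/398198 - 52713/(-297615) = -17205/398198 - 52713*(-1/297615) = -17205/398198 + 17571/99205 = 5289915033/39503232590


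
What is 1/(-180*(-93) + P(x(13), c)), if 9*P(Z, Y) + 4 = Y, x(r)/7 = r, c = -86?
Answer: 1/16730 ≈ 5.9773e-5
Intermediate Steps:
x(r) = 7*r
P(Z, Y) = -4/9 + Y/9
1/(-180*(-93) + P(x(13), c)) = 1/(-180*(-93) + (-4/9 + (1/9)*(-86))) = 1/(16740 + (-4/9 - 86/9)) = 1/(16740 - 10) = 1/16730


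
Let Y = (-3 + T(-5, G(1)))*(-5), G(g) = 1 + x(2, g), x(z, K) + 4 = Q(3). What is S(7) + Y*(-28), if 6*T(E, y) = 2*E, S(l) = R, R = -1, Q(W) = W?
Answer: -1963/3 ≈ -654.33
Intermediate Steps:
S(l) = -1
x(z, K) = -1 (x(z, K) = -4 + 3 = -1)
G(g) = 0 (G(g) = 1 - 1 = 0)
T(E, y) = E/3 (T(E, y) = (2*E)/6 = E/3)
Y = 70/3 (Y = (-3 + (1/3)*(-5))*(-5) = (-3 - 5/3)*(-5) = -14/3*(-5) = 70/3 ≈ 23.333)
S(7) + Y*(-28) = -1 + (70/3)*(-28) = -1 - 1960/3 = -1963/3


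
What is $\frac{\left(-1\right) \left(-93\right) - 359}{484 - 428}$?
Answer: $- \frac{19}{4} \approx -4.75$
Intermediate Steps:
$\frac{\left(-1\right) \left(-93\right) - 359}{484 - 428} = \frac{93 - 359}{56} = \left(-266\right) \frac{1}{56} = - \frac{19}{4}$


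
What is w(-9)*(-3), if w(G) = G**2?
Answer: -243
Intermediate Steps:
w(-9)*(-3) = (-9)**2*(-3) = 81*(-3) = -243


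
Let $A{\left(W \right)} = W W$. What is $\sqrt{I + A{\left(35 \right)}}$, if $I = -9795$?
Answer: $i \sqrt{8570} \approx 92.574 i$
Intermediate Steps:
$A{\left(W \right)} = W^{2}$
$\sqrt{I + A{\left(35 \right)}} = \sqrt{-9795 + 35^{2}} = \sqrt{-9795 + 1225} = \sqrt{-8570} = i \sqrt{8570}$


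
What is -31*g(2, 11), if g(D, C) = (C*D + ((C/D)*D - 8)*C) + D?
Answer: -1767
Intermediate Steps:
g(D, C) = D + C*D + C*(-8 + C) (g(D, C) = (C*D + (C - 8)*C) + D = (C*D + (-8 + C)*C) + D = (C*D + C*(-8 + C)) + D = D + C*D + C*(-8 + C))
-31*g(2, 11) = -31*(2 + 11**2 - 8*11 + 11*2) = -31*(2 + 121 - 88 + 22) = -31*57 = -1767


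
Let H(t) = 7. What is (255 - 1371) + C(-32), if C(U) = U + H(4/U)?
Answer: -1141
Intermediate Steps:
C(U) = 7 + U (C(U) = U + 7 = 7 + U)
(255 - 1371) + C(-32) = (255 - 1371) + (7 - 32) = -1116 - 25 = -1141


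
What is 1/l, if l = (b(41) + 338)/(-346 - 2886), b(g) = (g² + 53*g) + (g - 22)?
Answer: -3232/4211 ≈ -0.76751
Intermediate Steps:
b(g) = -22 + g² + 54*g (b(g) = (g² + 53*g) + (-22 + g) = -22 + g² + 54*g)
l = -4211/3232 (l = ((-22 + 41² + 54*41) + 338)/(-346 - 2886) = ((-22 + 1681 + 2214) + 338)/(-3232) = (3873 + 338)*(-1/3232) = 4211*(-1/3232) = -4211/3232 ≈ -1.3029)
1/l = 1/(-4211/3232) = -3232/4211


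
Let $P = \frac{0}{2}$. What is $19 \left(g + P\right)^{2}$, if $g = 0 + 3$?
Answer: $171$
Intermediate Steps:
$g = 3$
$P = 0$ ($P = 0 \cdot \frac{1}{2} = 0$)
$19 \left(g + P\right)^{2} = 19 \left(3 + 0\right)^{2} = 19 \cdot 3^{2} = 19 \cdot 9 = 171$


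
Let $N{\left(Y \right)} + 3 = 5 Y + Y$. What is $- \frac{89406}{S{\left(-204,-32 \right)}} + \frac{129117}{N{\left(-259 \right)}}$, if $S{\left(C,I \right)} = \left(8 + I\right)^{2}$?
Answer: $- \frac{3955121}{16608} \approx -238.15$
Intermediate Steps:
$N{\left(Y \right)} = -3 + 6 Y$ ($N{\left(Y \right)} = -3 + \left(5 Y + Y\right) = -3 + 6 Y$)
$- \frac{89406}{S{\left(-204,-32 \right)}} + \frac{129117}{N{\left(-259 \right)}} = - \frac{89406}{\left(8 - 32\right)^{2}} + \frac{129117}{-3 + 6 \left(-259\right)} = - \frac{89406}{\left(-24\right)^{2}} + \frac{129117}{-3 - 1554} = - \frac{89406}{576} + \frac{129117}{-1557} = \left(-89406\right) \frac{1}{576} + 129117 \left(- \frac{1}{1557}\right) = - \frac{4967}{32} - \frac{43039}{519} = - \frac{3955121}{16608}$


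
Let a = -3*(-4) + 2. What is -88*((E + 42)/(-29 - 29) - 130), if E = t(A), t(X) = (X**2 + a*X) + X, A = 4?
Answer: 336952/29 ≈ 11619.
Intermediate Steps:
a = 14 (a = 12 + 2 = 14)
t(X) = X**2 + 15*X (t(X) = (X**2 + 14*X) + X = X**2 + 15*X)
E = 76 (E = 4*(15 + 4) = 4*19 = 76)
-88*((E + 42)/(-29 - 29) - 130) = -88*((76 + 42)/(-29 - 29) - 130) = -88*(118/(-58) - 130) = -88*(118*(-1/58) - 130) = -88*(-59/29 - 130) = -88*(-3829/29) = 336952/29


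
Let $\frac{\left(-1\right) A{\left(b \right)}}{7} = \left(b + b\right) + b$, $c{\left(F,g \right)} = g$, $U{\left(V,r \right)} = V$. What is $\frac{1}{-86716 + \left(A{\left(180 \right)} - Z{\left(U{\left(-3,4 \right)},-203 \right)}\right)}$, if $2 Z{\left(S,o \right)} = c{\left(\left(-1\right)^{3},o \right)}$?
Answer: $- \frac{2}{180789} \approx -1.1063 \cdot 10^{-5}$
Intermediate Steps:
$Z{\left(S,o \right)} = \frac{o}{2}$
$A{\left(b \right)} = - 21 b$ ($A{\left(b \right)} = - 7 \left(\left(b + b\right) + b\right) = - 7 \left(2 b + b\right) = - 7 \cdot 3 b = - 21 b$)
$\frac{1}{-86716 + \left(A{\left(180 \right)} - Z{\left(U{\left(-3,4 \right)},-203 \right)}\right)} = \frac{1}{-86716 - \left(3780 + \frac{1}{2} \left(-203\right)\right)} = \frac{1}{-86716 - \frac{7357}{2}} = \frac{1}{- \frac{180789}{2}} = - \frac{2}{180789}$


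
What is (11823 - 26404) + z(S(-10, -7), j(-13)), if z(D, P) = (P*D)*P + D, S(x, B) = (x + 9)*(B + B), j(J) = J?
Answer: -12201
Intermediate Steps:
S(x, B) = 2*B*(9 + x) (S(x, B) = (9 + x)*(2*B) = 2*B*(9 + x))
z(D, P) = D + D*P**2 (z(D, P) = (D*P)*P + D = D*P**2 + D = D + D*P**2)
(11823 - 26404) + z(S(-10, -7), j(-13)) = (11823 - 26404) + (2*(-7)*(9 - 10))*(1 + (-13)**2) = -14581 + (2*(-7)*(-1))*(1 + 169) = -14581 + 14*170 = -14581 + 2380 = -12201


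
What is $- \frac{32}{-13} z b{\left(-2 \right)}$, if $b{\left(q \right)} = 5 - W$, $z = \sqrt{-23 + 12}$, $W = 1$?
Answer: $\frac{128 i \sqrt{11}}{13} \approx 32.656 i$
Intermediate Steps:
$z = i \sqrt{11}$ ($z = \sqrt{-11} = i \sqrt{11} \approx 3.3166 i$)
$b{\left(q \right)} = 4$ ($b{\left(q \right)} = 5 - 1 = 4$)
$- \frac{32}{-13} z b{\left(-2 \right)} = - \frac{32}{-13} i \sqrt{11} \cdot 4 = \left(-32\right) \left(- \frac{1}{13}\right) i \sqrt{11} \cdot 4 = \frac{32 i \sqrt{11}}{13} \cdot 4 = \frac{128 i \sqrt{11}}{13}$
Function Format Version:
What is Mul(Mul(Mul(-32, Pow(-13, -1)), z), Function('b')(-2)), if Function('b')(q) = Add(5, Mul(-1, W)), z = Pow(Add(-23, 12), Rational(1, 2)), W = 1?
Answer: Mul(Rational(128, 13), I, Pow(11, Rational(1, 2))) ≈ Mul(32.656, I)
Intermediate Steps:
z = Mul(I, Pow(11, Rational(1, 2))) (z = Pow(-11, Rational(1, 2)) = Mul(I, Pow(11, Rational(1, 2))) ≈ Mul(3.3166, I))
Function('b')(q) = 4 (Function('b')(q) = Add(5, Mul(-1, 1)) = Add(5, -1) = 4)
Mul(Mul(Mul(-32, Pow(-13, -1)), z), Function('b')(-2)) = Mul(Mul(Mul(-32, Pow(-13, -1)), Mul(I, Pow(11, Rational(1, 2)))), 4) = Mul(Mul(Mul(-32, Rational(-1, 13)), Mul(I, Pow(11, Rational(1, 2)))), 4) = Mul(Mul(Rational(32, 13), Mul(I, Pow(11, Rational(1, 2)))), 4) = Mul(Mul(Rational(32, 13), I, Pow(11, Rational(1, 2))), 4) = Mul(Rational(128, 13), I, Pow(11, Rational(1, 2)))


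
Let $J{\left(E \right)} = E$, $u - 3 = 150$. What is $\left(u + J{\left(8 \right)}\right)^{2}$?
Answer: $25921$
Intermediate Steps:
$u = 153$ ($u = 3 + 150 = 153$)
$\left(u + J{\left(8 \right)}\right)^{2} = \left(153 + 8\right)^{2} = 161^{2} = 25921$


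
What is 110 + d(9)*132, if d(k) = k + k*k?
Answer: 11990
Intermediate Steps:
d(k) = k + k²
110 + d(9)*132 = 110 + (9*(1 + 9))*132 = 110 + (9*10)*132 = 110 + 90*132 = 110 + 11880 = 11990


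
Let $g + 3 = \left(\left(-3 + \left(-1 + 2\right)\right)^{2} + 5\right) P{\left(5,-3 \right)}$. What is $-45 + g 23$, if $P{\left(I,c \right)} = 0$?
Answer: $-114$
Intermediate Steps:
$g = -3$ ($g = -3 + \left(\left(-3 + \left(-1 + 2\right)\right)^{2} + 5\right) 0 = -3 + \left(\left(-3 + 1\right)^{2} + 5\right) 0 = -3 + \left(\left(-2\right)^{2} + 5\right) 0 = -3 + \left(4 + 5\right) 0 = -3 + 9 \cdot 0 = -3 + 0 = -3$)
$-45 + g 23 = -45 - 69 = -114$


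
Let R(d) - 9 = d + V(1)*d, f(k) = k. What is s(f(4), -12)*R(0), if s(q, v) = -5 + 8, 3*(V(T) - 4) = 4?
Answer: 27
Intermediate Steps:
V(T) = 16/3 (V(T) = 4 + (1/3)*4 = 4 + 4/3 = 16/3)
s(q, v) = 3
R(d) = 9 + 19*d/3 (R(d) = 9 + (d + 16*d/3) = 9 + 19*d/3)
s(f(4), -12)*R(0) = 3*(9 + (19/3)*0) = 3*(9 + 0) = 3*9 = 27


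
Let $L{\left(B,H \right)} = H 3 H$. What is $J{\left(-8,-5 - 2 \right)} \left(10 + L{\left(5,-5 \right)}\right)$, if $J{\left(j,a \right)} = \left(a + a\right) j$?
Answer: $9520$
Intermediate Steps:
$J{\left(j,a \right)} = 2 a j$
$L{\left(B,H \right)} = 3 H^{2}$ ($L{\left(B,H \right)} = 3 H H = 3 H^{2}$)
$J{\left(-8,-5 - 2 \right)} \left(10 + L{\left(5,-5 \right)}\right) = 2 \left(-5 - 2\right) \left(-8\right) \left(10 + 3 \left(-5\right)^{2}\right) = 2 \left(-7\right) \left(-8\right) \left(10 + 3 \cdot 25\right) = 112 \left(10 + 75\right) = 112 \cdot 85 = 9520$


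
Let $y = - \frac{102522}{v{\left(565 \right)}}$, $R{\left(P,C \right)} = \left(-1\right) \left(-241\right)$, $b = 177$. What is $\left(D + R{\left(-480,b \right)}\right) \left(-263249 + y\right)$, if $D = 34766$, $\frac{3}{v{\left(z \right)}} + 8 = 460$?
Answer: $-549956364279$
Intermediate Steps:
$v{\left(z \right)} = \frac{3}{452}$ ($v{\left(z \right)} = \frac{3}{-8 + 460} = \frac{3}{452}$)
$R{\left(P,C \right)} = 241$
$y = -15446648$ ($y = - \frac{102522}{\frac{3}{452}} = \left(-102522\right) \frac{452}{3} = -15446648$)
$\left(D + R{\left(-480,b \right)}\right) \left(-263249 + y\right) = \left(34766 + 241\right) \left(-263249 - 15446648\right) = 35007 \left(-15709897\right) = -549956364279$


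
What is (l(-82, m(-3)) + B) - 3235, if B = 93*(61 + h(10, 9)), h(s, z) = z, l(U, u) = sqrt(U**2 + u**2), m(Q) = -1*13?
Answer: 3275 + sqrt(6893) ≈ 3358.0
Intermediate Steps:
m(Q) = -13
B = 6510 (B = 93*(61 + 9) = 93*70 = 6510)
(l(-82, m(-3)) + B) - 3235 = (sqrt((-82)**2 + (-13)**2) + 6510) - 3235 = (sqrt(6724 + 169) + 6510) - 3235 = (sqrt(6893) + 6510) - 3235 = (6510 + sqrt(6893)) - 3235 = 3275 + sqrt(6893)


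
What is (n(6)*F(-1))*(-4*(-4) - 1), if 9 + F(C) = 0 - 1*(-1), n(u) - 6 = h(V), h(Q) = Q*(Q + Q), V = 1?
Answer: -960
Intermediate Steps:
h(Q) = 2*Q**2 (h(Q) = Q*(2*Q) = 2*Q**2)
n(u) = 8 (n(u) = 6 + 2*1**2 = 6 + 2*1 = 6 + 2 = 8)
F(C) = -8 (F(C) = -9 + (0 - 1*(-1)) = -9 + (0 + 1) = -9 + 1 = -8)
(n(6)*F(-1))*(-4*(-4) - 1) = (8*(-8))*(-4*(-4) - 1) = -64*(16 - 1) = -64*15 = -960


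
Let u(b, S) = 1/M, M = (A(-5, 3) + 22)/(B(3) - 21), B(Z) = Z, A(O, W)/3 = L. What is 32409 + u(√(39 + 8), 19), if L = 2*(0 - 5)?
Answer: 129645/4 ≈ 32411.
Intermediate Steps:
L = -10 (L = 2*(-5) = -10)
A(O, W) = -30 (A(O, W) = 3*(-10) = -30)
M = 4/9 (M = (-30 + 22)/(3 - 21) = -8/(-18) = -8*(-1/18) = 4/9 ≈ 0.44444)
u(b, S) = 9/4 (u(b, S) = 1/(4/9) = 9/4)
32409 + u(√(39 + 8), 19) = 32409 + 9/4 = 129645/4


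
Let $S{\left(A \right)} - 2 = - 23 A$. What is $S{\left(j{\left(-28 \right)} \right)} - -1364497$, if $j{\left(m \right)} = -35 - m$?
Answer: $1364660$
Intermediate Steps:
$S{\left(A \right)} = 2 - 23 A$
$S{\left(j{\left(-28 \right)} \right)} - -1364497 = \left(2 - 23 \left(-35 - -28\right)\right) - -1364497 = \left(2 - 23 \left(-35 + 28\right)\right) + 1364497 = \left(2 - -161\right) + 1364497 = \left(2 + 161\right) + 1364497 = 163 + 1364497 = 1364660$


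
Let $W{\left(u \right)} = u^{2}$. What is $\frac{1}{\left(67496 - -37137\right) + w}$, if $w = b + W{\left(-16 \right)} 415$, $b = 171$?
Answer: $\frac{1}{211044} \approx 4.7384 \cdot 10^{-6}$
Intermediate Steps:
$w = 106411$ ($w = 171 + \left(-16\right)^{2} \cdot 415 = 171 + 256 \cdot 415 = 171 + 106240 = 106411$)
$\frac{1}{\left(67496 - -37137\right) + w} = \frac{1}{\left(67496 - -37137\right) + 106411} = \frac{1}{\left(67496 + 37137\right) + 106411} = \frac{1}{104633 + 106411} = \frac{1}{211044}$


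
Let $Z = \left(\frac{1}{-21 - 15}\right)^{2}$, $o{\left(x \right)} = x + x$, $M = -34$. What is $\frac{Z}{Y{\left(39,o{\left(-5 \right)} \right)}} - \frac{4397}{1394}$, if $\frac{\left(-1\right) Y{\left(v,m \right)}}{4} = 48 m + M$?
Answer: $- \frac{5858069639}{1857209472} \approx -3.1542$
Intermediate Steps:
$o{\left(x \right)} = 2 x$
$Y{\left(v,m \right)} = 136 - 192 m$ ($Y{\left(v,m \right)} = - 4 \left(48 m - 34\right) = - 4 \left(-34 + 48 m\right) = 136 - 192 m$)
$Z = \frac{1}{1296}$ ($Z = \left(\frac{1}{-36}\right)^{2} = \left(- \frac{1}{36}\right)^{2} = \frac{1}{1296} \approx 0.0007716$)
$\frac{Z}{Y{\left(39,o{\left(-5 \right)} \right)}} - \frac{4397}{1394} = \frac{1}{1296 \left(136 - 192 \cdot 2 \left(-5\right)\right)} - \frac{4397}{1394} = \frac{1}{1296 \left(136 - -1920\right)} - \frac{4397}{1394} = \frac{1}{1296 \left(136 + 1920\right)} - \frac{4397}{1394} = \frac{1}{1296 \cdot 2056} - \frac{4397}{1394} = \frac{1}{1296} \cdot \frac{1}{2056} - \frac{4397}{1394} = \frac{1}{2664576} - \frac{4397}{1394} = - \frac{5858069639}{1857209472}$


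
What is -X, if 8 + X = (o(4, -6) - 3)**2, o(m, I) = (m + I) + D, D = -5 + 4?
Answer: -28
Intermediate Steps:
D = -1
o(m, I) = -1 + I + m (o(m, I) = (m + I) - 1 = (I + m) - 1 = -1 + I + m)
X = 28 (X = -8 + ((-1 - 6 + 4) - 3)**2 = -8 + (-3 - 3)**2 = -8 + (-6)**2 = -8 + 36 = 28)
-X = -1*28 = -28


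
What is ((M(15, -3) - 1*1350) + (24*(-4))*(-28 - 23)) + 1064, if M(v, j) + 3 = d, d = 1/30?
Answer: 138211/30 ≈ 4607.0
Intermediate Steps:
d = 1/30 ≈ 0.033333
M(v, j) = -89/30 (M(v, j) = -3 + 1/30 = -89/30)
((M(15, -3) - 1*1350) + (24*(-4))*(-28 - 23)) + 1064 = ((-89/30 - 1*1350) + (24*(-4))*(-28 - 23)) + 1064 = ((-89/30 - 1350) - 96*(-51)) + 1064 = (-40589/30 + 4896) + 1064 = 106291/30 + 1064 = 138211/30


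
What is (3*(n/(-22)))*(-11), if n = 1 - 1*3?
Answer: -3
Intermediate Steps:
n = -2 (n = 1 - 3 = -2)
(3*(n/(-22)))*(-11) = (3*(-2/(-22)))*(-11) = (3*(-2*(-1/22)))*(-11) = (3*(1/11))*(-11) = (3/11)*(-11) = -3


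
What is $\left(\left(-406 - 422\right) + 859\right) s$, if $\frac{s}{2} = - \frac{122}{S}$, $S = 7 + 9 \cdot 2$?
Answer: $- \frac{7564}{25} \approx -302.56$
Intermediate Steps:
$S = 25$ ($S = 7 + 18 = 25$)
$s = - \frac{244}{25}$ ($s = 2 \left(- \frac{122}{25}\right) = - \frac{244}{25} \approx -9.76$)
$\left(\left(-406 - 422\right) + 859\right) s = \left(\left(-406 - 422\right) + 859\right) \left(- \frac{244}{25}\right) = \left(-828 + 859\right) \left(- \frac{244}{25}\right) = 31 \left(- \frac{244}{25}\right) = - \frac{7564}{25}$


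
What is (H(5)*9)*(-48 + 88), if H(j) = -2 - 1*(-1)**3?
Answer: -360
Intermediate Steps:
H(j) = -1 (H(j) = -2 - 1*(-1) = -2 + 1 = -1)
(H(5)*9)*(-48 + 88) = (-1*9)*(-48 + 88) = -9*40 = -360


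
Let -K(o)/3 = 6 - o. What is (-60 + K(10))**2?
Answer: 2304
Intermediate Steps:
K(o) = -18 + 3*o (K(o) = -3*(6 - o) = -18 + 3*o)
(-60 + K(10))**2 = (-60 + (-18 + 3*10))**2 = (-60 + (-18 + 30))**2 = (-60 + 12)**2 = (-48)**2 = 2304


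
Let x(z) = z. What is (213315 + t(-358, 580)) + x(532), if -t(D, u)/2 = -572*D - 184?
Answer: -195337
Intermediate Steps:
t(D, u) = 368 + 1144*D (t(D, u) = -2*(-572*D - 184) = -2*(-184 - 572*D) = 368 + 1144*D)
(213315 + t(-358, 580)) + x(532) = (213315 + (368 + 1144*(-358))) + 532 = (213315 + (368 - 409552)) + 532 = (213315 - 409184) + 532 = -195869 + 532 = -195337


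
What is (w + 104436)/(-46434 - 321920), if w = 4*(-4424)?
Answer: -43370/184177 ≈ -0.23548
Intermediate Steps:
w = -17696
(w + 104436)/(-46434 - 321920) = (-17696 + 104436)/(-46434 - 321920) = 86740/(-368354) = 86740*(-1/368354) = -43370/184177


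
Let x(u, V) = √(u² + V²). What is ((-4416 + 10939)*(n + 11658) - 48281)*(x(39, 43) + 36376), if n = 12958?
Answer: 5839144161512 + 160521887*√3370 ≈ 5.8485e+12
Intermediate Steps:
x(u, V) = √(V² + u²)
((-4416 + 10939)*(n + 11658) - 48281)*(x(39, 43) + 36376) = ((-4416 + 10939)*(12958 + 11658) - 48281)*(√(43² + 39²) + 36376) = (6523*24616 - 48281)*(√(1849 + 1521) + 36376) = (160570168 - 48281)*(√3370 + 36376) = 160521887*(36376 + √3370) = 5839144161512 + 160521887*√3370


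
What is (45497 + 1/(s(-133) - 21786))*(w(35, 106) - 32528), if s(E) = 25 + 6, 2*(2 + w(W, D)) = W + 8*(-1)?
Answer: -32184416594361/21755 ≈ -1.4794e+9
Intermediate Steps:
w(W, D) = -6 + W/2 (w(W, D) = -2 + (W + 8*(-1))/2 = -2 + (W - 8)/2 = -2 + (-8 + W)/2 = -2 + (-4 + W/2) = -6 + W/2)
s(E) = 31
(45497 + 1/(s(-133) - 21786))*(w(35, 106) - 32528) = (45497 + 1/(31 - 21786))*((-6 + (½)*35) - 32528) = (45497 + 1/(-21755))*((-6 + 35/2) - 32528) = (45497 - 1/21755)*(23/2 - 32528) = (989787234/21755)*(-65033/2) = -32184416594361/21755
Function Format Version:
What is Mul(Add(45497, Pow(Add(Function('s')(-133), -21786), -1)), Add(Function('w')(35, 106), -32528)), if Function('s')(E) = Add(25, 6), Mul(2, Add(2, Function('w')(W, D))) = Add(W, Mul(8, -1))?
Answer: Rational(-32184416594361, 21755) ≈ -1.4794e+9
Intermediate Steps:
Function('w')(W, D) = Add(-6, Mul(Rational(1, 2), W)) (Function('w')(W, D) = Add(-2, Mul(Rational(1, 2), Add(W, Mul(8, -1)))) = Add(-2, Mul(Rational(1, 2), Add(W, -8))) = Add(-2, Mul(Rational(1, 2), Add(-8, W))) = Add(-2, Add(-4, Mul(Rational(1, 2), W))) = Add(-6, Mul(Rational(1, 2), W)))
Function('s')(E) = 31
Mul(Add(45497, Pow(Add(Function('s')(-133), -21786), -1)), Add(Function('w')(35, 106), -32528)) = Mul(Add(45497, Pow(Add(31, -21786), -1)), Add(Add(-6, Mul(Rational(1, 2), 35)), -32528)) = Mul(Add(45497, Pow(-21755, -1)), Add(Add(-6, Rational(35, 2)), -32528)) = Mul(Add(45497, Rational(-1, 21755)), Add(Rational(23, 2), -32528)) = Mul(Rational(989787234, 21755), Rational(-65033, 2)) = Rational(-32184416594361, 21755)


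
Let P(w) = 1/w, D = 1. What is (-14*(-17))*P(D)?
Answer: 238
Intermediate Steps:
P(w) = 1/w
(-14*(-17))*P(D) = -14*(-17)/1 = 238*1 = 238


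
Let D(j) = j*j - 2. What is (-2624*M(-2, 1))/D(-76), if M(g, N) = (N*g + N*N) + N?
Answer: 0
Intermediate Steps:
M(g, N) = N + N**2 + N*g (M(g, N) = (N*g + N**2) + N = (N**2 + N*g) + N = N + N**2 + N*g)
D(j) = -2 + j**2 (D(j) = j**2 - 2 = -2 + j**2)
(-2624*M(-2, 1))/D(-76) = (-2624*(1 + 1 - 2))/(-2 + (-76)**2) = (-2624*0)/(-2 + 5776) = -2624*0/5774 = 0*(1/5774) = 0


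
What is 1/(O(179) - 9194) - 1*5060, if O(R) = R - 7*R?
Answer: -51956081/10268 ≈ -5060.0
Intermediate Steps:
O(R) = -6*R (O(R) = R - 7*R = -6*R)
1/(O(179) - 9194) - 1*5060 = 1/(-6*179 - 9194) - 1*5060 = 1/(-1074 - 9194) - 5060 = 1/(-10268) - 5060 = -1/10268 - 5060 = -51956081/10268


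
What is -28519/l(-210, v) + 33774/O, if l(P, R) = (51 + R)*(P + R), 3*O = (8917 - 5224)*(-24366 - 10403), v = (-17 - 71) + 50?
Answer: 1220522536265/137989260136 ≈ 8.8450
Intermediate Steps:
v = -38 (v = -88 + 50 = -38)
O = -42800639 (O = ((8917 - 5224)*(-24366 - 10403))/3 = (3693*(-34769))/3 = (⅓)*(-128401917) = -42800639)
-28519/l(-210, v) + 33774/O = -28519/((-38)² + 51*(-210) + 51*(-38) - 210*(-38)) + 33774/(-42800639) = -28519/(1444 - 10710 - 1938 + 7980) + 33774*(-1/42800639) = -28519/(-3224) - 33774/42800639 = -28519*(-1/3224) - 33774/42800639 = 28519/3224 - 33774/42800639 = 1220522536265/137989260136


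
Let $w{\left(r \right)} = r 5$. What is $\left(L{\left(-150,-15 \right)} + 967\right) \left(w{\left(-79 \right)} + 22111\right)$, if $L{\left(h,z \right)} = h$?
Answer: $17741972$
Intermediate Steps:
$w{\left(r \right)} = 5 r$
$\left(L{\left(-150,-15 \right)} + 967\right) \left(w{\left(-79 \right)} + 22111\right) = \left(-150 + 967\right) \left(5 \left(-79\right) + 22111\right) = 817 \left(-395 + 22111\right) = 817 \cdot 21716 = 17741972$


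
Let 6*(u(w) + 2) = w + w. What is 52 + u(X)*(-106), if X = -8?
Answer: 1640/3 ≈ 546.67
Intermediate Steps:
u(w) = -2 + w/3 (u(w) = -2 + (w + w)/6 = -2 + (2*w)/6 = -2 + w/3)
52 + u(X)*(-106) = 52 + (-2 + (⅓)*(-8))*(-106) = 52 + (-2 - 8/3)*(-106) = 52 - 14/3*(-106) = 52 + 1484/3 = 1640/3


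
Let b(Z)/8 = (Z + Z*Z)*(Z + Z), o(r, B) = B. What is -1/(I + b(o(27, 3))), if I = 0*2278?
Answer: -1/576 ≈ -0.0017361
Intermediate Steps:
I = 0
b(Z) = 16*Z*(Z + Z**2) (b(Z) = 8*((Z + Z*Z)*(Z + Z)) = 8*((Z + Z**2)*(2*Z)) = 8*(2*Z*(Z + Z**2)) = 16*Z*(Z + Z**2))
-1/(I + b(o(27, 3))) = -1/(0 + 16*3**2*(1 + 3)) = -1/(0 + 16*9*4) = -1/(0 + 576) = -1/576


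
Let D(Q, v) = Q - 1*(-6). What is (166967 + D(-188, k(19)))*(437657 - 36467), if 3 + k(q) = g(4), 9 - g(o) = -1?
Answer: 66912474150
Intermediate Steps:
g(o) = 10 (g(o) = 9 - 1*(-1) = 9 + 1 = 10)
k(q) = 7 (k(q) = -3 + 10 = 7)
D(Q, v) = 6 + Q (D(Q, v) = Q + 6 = 6 + Q)
(166967 + D(-188, k(19)))*(437657 - 36467) = (166967 + (6 - 188))*(437657 - 36467) = (166967 - 182)*401190 = 166785*401190 = 66912474150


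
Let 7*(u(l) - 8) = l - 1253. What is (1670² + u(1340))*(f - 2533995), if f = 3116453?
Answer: 11371003104894/7 ≈ 1.6244e+12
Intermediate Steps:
u(l) = -171 + l/7 (u(l) = 8 + (l - 1253)/7 = 8 + (-1253 + l)/7 = 8 + (-179 + l/7) = -171 + l/7)
(1670² + u(1340))*(f - 2533995) = (1670² + (-171 + (⅐)*1340))*(3116453 - 2533995) = (2788900 + (-171 + 1340/7))*582458 = (2788900 + 143/7)*582458 = (19522443/7)*582458 = 11371003104894/7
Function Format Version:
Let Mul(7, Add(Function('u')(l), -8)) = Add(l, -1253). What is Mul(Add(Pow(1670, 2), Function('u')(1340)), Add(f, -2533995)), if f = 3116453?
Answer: Rational(11371003104894, 7) ≈ 1.6244e+12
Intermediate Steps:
Function('u')(l) = Add(-171, Mul(Rational(1, 7), l)) (Function('u')(l) = Add(8, Mul(Rational(1, 7), Add(l, -1253))) = Add(8, Mul(Rational(1, 7), Add(-1253, l))) = Add(8, Add(-179, Mul(Rational(1, 7), l))) = Add(-171, Mul(Rational(1, 7), l)))
Mul(Add(Pow(1670, 2), Function('u')(1340)), Add(f, -2533995)) = Mul(Add(Pow(1670, 2), Add(-171, Mul(Rational(1, 7), 1340))), Add(3116453, -2533995)) = Mul(Add(2788900, Add(-171, Rational(1340, 7))), 582458) = Mul(Add(2788900, Rational(143, 7)), 582458) = Mul(Rational(19522443, 7), 582458) = Rational(11371003104894, 7)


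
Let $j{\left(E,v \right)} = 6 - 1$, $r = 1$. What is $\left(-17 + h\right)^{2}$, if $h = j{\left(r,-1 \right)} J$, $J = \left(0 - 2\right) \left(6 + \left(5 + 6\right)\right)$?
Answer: $34969$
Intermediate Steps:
$j{\left(E,v \right)} = 5$ ($j{\left(E,v \right)} = 6 - 1 = 5$)
$J = -34$ ($J = - 2 \left(6 + 11\right) = \left(-2\right) 17 = -34$)
$h = -170$ ($h = 5 \left(-34\right) = -170$)
$\left(-17 + h\right)^{2} = \left(-17 - 170\right)^{2} = \left(-187\right)^{2} = 34969$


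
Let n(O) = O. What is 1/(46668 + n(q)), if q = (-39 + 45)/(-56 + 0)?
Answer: 28/1306701 ≈ 2.1428e-5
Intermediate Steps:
q = -3/28 (q = 6/(-56) = 6*(-1/56) = -3/28 ≈ -0.10714)
1/(46668 + n(q)) = 1/(46668 - 3/28) = 1/(1306701/28) = 28/1306701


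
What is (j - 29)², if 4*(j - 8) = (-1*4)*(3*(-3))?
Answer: 144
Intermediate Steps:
j = 17 (j = 8 + ((-1*4)*(3*(-3)))/4 = 8 + (-4*(-9))/4 = 8 + (¼)*36 = 8 + 9 = 17)
(j - 29)² = (17 - 29)² = (-12)² = 144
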